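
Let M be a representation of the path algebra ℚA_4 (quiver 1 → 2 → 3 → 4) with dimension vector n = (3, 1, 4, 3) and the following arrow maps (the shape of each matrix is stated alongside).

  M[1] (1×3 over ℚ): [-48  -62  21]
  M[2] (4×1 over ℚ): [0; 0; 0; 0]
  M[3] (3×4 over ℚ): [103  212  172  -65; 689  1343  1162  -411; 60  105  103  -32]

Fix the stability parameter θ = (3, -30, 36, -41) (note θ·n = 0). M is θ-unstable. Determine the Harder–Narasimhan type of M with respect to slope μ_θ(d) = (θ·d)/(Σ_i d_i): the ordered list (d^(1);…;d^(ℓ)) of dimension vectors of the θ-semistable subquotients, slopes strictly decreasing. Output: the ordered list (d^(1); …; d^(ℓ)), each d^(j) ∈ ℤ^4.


Barcode: M ≅ I[1,1]^2, I[1,2], I[3,3], I[3,4]^3. HN layers by μ_θ (4 steps, strictly decreasing):
  μ^(1)=36; μ^(2)=3; μ^(3)=-5/2; μ^(4)=-27/2

((0, 0, 1, 0); (2, 0, 0, 0); (0, 0, 3, 3); (1, 1, 0, 0))


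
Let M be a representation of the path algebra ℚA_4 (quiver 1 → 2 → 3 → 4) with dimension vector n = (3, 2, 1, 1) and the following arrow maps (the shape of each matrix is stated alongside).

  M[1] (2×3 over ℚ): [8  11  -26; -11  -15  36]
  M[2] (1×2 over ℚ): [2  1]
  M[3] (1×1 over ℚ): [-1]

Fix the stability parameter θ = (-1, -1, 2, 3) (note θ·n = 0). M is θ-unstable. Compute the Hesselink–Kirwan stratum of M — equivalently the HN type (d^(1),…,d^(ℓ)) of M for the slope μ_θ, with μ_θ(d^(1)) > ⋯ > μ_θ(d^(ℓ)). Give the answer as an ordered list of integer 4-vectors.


Barcode: M ≅ I[1,1], I[1,2], I[1,4]. HN layers by μ_θ (3 steps, strictly decreasing):
  μ^(1)=3; μ^(2)=2; μ^(3)=-1

((0, 0, 0, 1); (0, 0, 1, 0); (3, 2, 0, 0))


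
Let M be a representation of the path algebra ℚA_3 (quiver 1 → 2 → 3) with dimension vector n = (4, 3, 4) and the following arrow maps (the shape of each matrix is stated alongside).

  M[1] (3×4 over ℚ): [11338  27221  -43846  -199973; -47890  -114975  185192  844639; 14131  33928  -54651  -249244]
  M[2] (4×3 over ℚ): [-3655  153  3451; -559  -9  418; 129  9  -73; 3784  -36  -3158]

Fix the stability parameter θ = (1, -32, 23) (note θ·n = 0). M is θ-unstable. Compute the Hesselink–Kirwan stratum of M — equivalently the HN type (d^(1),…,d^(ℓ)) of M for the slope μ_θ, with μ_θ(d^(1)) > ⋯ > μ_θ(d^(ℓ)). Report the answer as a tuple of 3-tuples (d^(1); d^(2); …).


Via rank(M_{q-1}∘⋯∘M_p): M ≅ I[1,1], I[1,2], I[1,3]^2, I[3,3]^2.
μ_θ-semistable layers: μ^(1)=23; μ^(2)=1; μ^(3)=-31/2

((0, 0, 4); (1, 0, 0); (3, 3, 0))


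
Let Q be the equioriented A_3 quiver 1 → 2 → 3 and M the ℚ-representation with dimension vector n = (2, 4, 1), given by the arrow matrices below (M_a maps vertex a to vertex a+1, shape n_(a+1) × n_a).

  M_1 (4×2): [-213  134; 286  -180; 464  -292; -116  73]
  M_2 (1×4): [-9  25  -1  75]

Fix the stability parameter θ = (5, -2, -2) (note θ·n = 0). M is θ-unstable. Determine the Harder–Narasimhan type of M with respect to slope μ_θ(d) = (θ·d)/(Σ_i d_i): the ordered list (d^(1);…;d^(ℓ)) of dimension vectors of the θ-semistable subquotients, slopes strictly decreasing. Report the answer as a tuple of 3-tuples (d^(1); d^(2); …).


Barcode: M ≅ I[1,2], I[1,3], I[2,2]^2. HN layers by μ_θ (3 steps, strictly decreasing):
  μ^(1)=3/2; μ^(2)=1/3; μ^(3)=-2

((1, 1, 0); (1, 1, 1); (0, 2, 0))


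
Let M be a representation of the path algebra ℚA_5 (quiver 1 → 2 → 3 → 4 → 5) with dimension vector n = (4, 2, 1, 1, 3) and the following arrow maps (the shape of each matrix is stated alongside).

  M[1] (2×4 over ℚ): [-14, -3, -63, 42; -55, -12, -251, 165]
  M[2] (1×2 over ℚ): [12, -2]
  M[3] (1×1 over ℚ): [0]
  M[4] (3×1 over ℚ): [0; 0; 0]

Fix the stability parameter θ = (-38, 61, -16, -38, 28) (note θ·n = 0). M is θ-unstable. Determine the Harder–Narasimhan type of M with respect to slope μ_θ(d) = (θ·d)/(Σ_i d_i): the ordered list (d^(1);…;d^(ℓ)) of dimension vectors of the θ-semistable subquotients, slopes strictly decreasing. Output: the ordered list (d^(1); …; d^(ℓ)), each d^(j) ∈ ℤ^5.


Interval decomposition of M: I[1,1]^2, I[1,2], I[1,3], I[4,4], I[5,5]^3.
HN type (ℓ=4): μ^(1)=61; μ^(2)=28; μ^(3)=45/2; μ^(4)=-38

((0, 1, 0, 0, 0); (0, 0, 0, 0, 3); (0, 1, 1, 0, 0); (4, 0, 0, 1, 0))


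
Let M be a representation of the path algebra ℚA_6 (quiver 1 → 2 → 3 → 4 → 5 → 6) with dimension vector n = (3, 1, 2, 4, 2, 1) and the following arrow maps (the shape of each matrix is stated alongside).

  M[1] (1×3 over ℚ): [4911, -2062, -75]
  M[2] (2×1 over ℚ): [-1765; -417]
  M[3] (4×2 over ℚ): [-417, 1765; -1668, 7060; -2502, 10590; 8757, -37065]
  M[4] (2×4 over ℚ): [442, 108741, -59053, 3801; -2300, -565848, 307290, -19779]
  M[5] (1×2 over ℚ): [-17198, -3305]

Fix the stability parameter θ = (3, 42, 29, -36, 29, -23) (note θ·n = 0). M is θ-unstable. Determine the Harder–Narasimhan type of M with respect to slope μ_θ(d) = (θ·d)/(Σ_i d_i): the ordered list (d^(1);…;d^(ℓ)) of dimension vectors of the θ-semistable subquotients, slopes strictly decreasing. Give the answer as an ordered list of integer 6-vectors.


Via rank(M_{q-1}∘⋯∘M_p): M ≅ I[1,1]^2, I[1,3], I[3,6], I[4,4]^2, I[4,5].
μ_θ-semistable layers: μ^(1)=71/2; μ^(2)=29; μ^(3)=3; μ^(4)=-7/2; μ^(5)=-36

((0, 1, 1, 0, 0, 0); (0, 0, 0, 0, 1, 0); (3, 0, 0, 0, 1, 1); (0, 0, 1, 1, 0, 0); (0, 0, 0, 3, 0, 0))


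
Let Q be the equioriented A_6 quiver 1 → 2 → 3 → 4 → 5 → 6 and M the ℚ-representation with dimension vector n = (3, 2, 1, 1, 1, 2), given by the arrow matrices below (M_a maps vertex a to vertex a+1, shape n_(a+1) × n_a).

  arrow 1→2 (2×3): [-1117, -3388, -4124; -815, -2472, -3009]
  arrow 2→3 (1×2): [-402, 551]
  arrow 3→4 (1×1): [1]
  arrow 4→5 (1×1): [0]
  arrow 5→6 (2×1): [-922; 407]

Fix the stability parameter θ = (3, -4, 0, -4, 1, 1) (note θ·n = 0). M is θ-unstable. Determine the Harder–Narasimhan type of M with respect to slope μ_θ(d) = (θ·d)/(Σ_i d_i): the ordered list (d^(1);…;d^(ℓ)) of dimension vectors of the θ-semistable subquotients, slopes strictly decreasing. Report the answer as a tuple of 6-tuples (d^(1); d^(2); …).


Barcode: M ≅ I[1,1], I[1,2], I[1,4], I[5,6], I[6,6]. HN layers by μ_θ (4 steps, strictly decreasing):
  μ^(1)=3; μ^(2)=1; μ^(3)=-1/2; μ^(4)=-5/4

((1, 0, 0, 0, 0, 0); (0, 0, 0, 0, 1, 2); (1, 1, 0, 0, 0, 0); (1, 1, 1, 1, 0, 0))


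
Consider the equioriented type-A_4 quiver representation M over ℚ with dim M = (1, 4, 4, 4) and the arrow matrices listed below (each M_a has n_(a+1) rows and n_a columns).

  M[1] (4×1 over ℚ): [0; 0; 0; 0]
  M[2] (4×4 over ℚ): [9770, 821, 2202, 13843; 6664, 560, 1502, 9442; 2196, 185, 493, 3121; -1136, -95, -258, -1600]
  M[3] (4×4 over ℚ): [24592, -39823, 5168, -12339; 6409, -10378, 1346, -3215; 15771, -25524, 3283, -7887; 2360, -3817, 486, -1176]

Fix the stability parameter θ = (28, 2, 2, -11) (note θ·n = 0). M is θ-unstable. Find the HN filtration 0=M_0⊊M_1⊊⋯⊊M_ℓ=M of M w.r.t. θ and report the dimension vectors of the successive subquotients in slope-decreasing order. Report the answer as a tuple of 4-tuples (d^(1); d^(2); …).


Barcode: M ≅ I[1,1], I[2,2], I[2,4]^3, I[3,4]. HN layers by μ_θ (4 steps, strictly decreasing):
  μ^(1)=28; μ^(2)=2; μ^(3)=-7/3; μ^(4)=-9/2

((1, 0, 0, 0); (0, 1, 0, 0); (0, 3, 3, 3); (0, 0, 1, 1))


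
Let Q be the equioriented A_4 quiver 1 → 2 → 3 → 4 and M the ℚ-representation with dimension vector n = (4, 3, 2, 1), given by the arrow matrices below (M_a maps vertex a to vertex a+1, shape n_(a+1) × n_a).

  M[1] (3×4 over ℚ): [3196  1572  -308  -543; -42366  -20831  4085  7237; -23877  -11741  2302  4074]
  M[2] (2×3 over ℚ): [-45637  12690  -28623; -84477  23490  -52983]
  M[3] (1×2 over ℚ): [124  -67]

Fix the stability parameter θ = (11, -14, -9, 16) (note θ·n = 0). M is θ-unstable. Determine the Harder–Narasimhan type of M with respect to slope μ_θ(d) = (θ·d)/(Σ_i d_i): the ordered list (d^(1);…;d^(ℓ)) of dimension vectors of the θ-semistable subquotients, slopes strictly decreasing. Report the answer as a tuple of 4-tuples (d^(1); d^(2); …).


Barcode: M ≅ I[1,1], I[1,2]^2, I[1,4], I[3,3]. HN layers by μ_θ (5 steps, strictly decreasing):
  μ^(1)=16; μ^(2)=11; μ^(3)=-3/2; μ^(4)=-4; μ^(5)=-9

((0, 0, 0, 1); (1, 0, 0, 0); (2, 2, 0, 0); (1, 1, 1, 0); (0, 0, 1, 0))


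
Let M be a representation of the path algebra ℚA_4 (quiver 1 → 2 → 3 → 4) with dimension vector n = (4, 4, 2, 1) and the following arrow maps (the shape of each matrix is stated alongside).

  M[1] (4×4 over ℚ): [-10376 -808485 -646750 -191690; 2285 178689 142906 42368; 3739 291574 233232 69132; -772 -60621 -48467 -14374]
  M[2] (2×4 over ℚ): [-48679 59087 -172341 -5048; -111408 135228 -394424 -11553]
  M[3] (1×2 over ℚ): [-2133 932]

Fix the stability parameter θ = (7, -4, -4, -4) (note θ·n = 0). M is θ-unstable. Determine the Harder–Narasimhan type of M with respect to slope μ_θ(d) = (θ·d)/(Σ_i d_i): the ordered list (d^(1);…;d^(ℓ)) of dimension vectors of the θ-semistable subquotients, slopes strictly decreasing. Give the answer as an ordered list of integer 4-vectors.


Interval decomposition of M: I[1,2]^2, I[1,3], I[1,4].
HN type (ℓ=3): μ^(1)=3/2; μ^(2)=-1/3; μ^(3)=-5/4

((2, 2, 0, 0); (1, 1, 1, 0); (1, 1, 1, 1))


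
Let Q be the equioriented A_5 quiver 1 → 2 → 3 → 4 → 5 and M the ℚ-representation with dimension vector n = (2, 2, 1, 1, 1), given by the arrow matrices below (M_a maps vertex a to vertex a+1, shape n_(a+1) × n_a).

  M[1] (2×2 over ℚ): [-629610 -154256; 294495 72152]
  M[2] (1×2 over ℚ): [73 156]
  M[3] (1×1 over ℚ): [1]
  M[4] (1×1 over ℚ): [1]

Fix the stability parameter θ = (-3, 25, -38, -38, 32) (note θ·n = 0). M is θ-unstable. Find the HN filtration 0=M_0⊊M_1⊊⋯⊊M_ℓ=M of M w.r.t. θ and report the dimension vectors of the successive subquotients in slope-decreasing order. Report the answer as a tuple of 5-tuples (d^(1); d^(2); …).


Interval decomposition of M: I[1,1], I[1,5], I[2,2].
HN type (ℓ=4): μ^(1)=32; μ^(2)=25; μ^(3)=-3; μ^(4)=-27/2

((0, 0, 0, 0, 1); (0, 1, 0, 0, 0); (1, 0, 0, 0, 0); (1, 1, 1, 1, 0))


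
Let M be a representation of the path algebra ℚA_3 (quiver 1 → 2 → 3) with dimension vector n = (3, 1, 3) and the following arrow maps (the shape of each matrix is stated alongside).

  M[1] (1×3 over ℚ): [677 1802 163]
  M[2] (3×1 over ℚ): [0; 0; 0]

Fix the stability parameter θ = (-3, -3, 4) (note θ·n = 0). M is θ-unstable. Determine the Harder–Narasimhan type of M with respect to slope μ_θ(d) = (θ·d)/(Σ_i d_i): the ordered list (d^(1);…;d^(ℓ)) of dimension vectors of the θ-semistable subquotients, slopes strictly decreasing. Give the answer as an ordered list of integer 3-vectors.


Via rank(M_{q-1}∘⋯∘M_p): M ≅ I[1,1]^2, I[1,2], I[3,3]^3.
μ_θ-semistable layers: μ^(1)=4; μ^(2)=-3

((0, 0, 3); (3, 1, 0))


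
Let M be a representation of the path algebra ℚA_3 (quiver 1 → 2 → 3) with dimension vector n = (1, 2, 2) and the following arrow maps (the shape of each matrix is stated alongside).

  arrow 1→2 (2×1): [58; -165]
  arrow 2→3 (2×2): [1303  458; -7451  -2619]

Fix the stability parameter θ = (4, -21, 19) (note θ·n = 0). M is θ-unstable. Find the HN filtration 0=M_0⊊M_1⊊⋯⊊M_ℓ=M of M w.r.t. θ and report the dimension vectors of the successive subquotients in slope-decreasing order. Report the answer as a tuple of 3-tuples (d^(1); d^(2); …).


Barcode: M ≅ I[1,3], I[2,3]. HN layers by μ_θ (3 steps, strictly decreasing):
  μ^(1)=19; μ^(2)=-17/2; μ^(3)=-21

((0, 0, 2); (1, 1, 0); (0, 1, 0))


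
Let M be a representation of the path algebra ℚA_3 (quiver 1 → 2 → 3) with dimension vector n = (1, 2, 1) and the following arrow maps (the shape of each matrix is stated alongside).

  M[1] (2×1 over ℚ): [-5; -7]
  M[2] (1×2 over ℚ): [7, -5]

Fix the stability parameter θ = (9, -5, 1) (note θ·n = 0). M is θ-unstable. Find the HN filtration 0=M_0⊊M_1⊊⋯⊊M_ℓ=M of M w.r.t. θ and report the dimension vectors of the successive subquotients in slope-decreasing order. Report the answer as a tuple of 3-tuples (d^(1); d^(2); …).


Via rank(M_{q-1}∘⋯∘M_p): M ≅ I[1,2], I[2,3].
μ_θ-semistable layers: μ^(1)=2; μ^(2)=1; μ^(3)=-5

((1, 1, 0); (0, 0, 1); (0, 1, 0))


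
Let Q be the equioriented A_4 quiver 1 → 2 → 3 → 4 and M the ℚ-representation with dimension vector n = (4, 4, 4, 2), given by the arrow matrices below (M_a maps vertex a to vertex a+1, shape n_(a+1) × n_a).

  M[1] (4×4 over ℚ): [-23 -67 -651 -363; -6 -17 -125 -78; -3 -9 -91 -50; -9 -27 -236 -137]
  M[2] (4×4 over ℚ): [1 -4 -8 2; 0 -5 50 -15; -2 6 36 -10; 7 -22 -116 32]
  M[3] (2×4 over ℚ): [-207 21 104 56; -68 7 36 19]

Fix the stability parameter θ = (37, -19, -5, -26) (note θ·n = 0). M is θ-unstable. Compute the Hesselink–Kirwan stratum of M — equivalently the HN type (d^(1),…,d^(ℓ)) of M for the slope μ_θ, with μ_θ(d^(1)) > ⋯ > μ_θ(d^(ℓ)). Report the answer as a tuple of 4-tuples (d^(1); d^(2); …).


Via rank(M_{q-1}∘⋯∘M_p): M ≅ I[1,2]^2, I[1,3], I[1,4], I[3,3], I[3,4].
μ_θ-semistable layers: μ^(1)=9; μ^(2)=13/3; μ^(3)=-13/4; μ^(4)=-5; μ^(5)=-31/2

((2, 2, 0, 0); (1, 1, 1, 0); (1, 1, 1, 1); (0, 0, 1, 0); (0, 0, 1, 1))


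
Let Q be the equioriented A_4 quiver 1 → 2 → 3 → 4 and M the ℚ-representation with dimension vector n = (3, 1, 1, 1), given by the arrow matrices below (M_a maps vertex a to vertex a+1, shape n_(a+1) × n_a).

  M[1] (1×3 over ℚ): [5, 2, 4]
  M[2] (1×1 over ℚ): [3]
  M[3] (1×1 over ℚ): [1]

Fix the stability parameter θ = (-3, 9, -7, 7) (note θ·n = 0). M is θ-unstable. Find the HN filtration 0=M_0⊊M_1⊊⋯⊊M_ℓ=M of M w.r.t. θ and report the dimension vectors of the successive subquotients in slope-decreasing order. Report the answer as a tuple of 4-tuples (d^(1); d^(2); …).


Interval decomposition of M: I[1,1]^2, I[1,4].
HN type (ℓ=3): μ^(1)=7; μ^(2)=1; μ^(3)=-3

((0, 0, 0, 1); (0, 1, 1, 0); (3, 0, 0, 0))


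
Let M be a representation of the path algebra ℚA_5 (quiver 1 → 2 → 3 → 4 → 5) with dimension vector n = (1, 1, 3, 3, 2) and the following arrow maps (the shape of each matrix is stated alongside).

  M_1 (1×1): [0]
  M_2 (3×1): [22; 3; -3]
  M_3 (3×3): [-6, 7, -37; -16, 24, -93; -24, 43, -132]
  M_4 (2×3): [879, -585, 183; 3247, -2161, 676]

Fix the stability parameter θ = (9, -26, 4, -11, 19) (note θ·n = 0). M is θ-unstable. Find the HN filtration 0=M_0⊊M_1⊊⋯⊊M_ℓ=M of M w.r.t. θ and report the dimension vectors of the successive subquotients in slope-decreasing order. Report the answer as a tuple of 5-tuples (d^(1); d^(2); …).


Barcode: M ≅ I[1,1], I[2,5], I[3,4], I[3,5]. HN layers by μ_θ (4 steps, strictly decreasing):
  μ^(1)=19; μ^(2)=9; μ^(3)=-7/2; μ^(4)=-26

((0, 0, 0, 0, 2); (1, 0, 0, 0, 0); (0, 0, 3, 3, 0); (0, 1, 0, 0, 0))


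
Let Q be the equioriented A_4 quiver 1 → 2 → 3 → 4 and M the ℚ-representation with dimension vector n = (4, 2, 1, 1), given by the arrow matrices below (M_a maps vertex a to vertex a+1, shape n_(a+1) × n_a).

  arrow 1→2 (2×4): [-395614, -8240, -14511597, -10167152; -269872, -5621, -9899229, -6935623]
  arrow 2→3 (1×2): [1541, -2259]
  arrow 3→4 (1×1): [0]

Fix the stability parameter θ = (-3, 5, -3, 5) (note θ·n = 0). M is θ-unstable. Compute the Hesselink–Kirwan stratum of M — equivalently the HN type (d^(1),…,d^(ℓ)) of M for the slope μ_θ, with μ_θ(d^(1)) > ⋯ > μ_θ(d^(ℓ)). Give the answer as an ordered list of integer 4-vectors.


Interval decomposition of M: I[1,1]^2, I[1,2], I[1,3], I[4,4].
HN type (ℓ=3): μ^(1)=5; μ^(2)=1; μ^(3)=-3

((0, 1, 0, 1); (0, 1, 1, 0); (4, 0, 0, 0))


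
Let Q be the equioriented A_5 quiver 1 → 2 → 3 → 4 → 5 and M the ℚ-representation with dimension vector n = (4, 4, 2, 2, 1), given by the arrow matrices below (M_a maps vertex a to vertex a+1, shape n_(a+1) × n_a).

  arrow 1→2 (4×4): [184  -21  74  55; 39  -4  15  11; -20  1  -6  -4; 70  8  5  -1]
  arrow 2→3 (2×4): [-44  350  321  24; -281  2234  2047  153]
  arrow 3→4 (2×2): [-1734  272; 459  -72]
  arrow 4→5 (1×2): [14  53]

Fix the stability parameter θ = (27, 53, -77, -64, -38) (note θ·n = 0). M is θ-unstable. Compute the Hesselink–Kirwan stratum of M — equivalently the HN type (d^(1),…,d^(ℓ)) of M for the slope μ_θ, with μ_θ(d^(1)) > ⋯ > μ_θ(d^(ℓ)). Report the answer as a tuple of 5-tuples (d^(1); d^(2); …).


Interval decomposition of M: I[1,2]^2, I[1,3], I[1,5], I[4,4].
HN type (ℓ=5): μ^(1)=53; μ^(2)=27; μ^(3)=1; μ^(4)=-99/5; μ^(5)=-64

((0, 2, 0, 0, 0); (2, 0, 0, 0, 0); (1, 1, 1, 0, 0); (1, 1, 1, 1, 1); (0, 0, 0, 1, 0))


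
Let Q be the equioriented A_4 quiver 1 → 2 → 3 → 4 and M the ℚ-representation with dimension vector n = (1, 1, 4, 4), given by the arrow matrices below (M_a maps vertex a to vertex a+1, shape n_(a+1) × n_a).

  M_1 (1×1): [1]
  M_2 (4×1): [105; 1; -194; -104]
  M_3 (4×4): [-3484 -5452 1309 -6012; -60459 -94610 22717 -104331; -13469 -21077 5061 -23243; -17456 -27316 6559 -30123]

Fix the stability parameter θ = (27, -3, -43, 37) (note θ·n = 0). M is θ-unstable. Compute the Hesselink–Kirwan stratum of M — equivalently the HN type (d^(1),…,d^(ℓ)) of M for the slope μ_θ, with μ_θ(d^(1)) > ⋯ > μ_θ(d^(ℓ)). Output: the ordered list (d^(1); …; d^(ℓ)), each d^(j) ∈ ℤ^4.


Via rank(M_{q-1}∘⋯∘M_p): M ≅ I[1,4], I[3,4]^3.
μ_θ-semistable layers: μ^(1)=37; μ^(2)=-19/3; μ^(3)=-43

((0, 0, 0, 4); (1, 1, 1, 0); (0, 0, 3, 0))


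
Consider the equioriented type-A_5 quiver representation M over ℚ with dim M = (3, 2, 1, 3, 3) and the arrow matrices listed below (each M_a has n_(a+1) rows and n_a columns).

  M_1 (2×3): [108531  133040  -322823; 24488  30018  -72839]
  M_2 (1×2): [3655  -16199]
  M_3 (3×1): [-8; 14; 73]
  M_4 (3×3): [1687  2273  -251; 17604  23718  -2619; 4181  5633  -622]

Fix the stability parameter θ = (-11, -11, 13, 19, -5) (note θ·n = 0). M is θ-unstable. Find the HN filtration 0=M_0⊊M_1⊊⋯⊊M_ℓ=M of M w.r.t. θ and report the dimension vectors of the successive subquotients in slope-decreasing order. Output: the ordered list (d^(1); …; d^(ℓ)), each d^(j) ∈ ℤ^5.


Via rank(M_{q-1}∘⋯∘M_p): M ≅ I[1,1], I[1,2], I[1,5], I[4,4], I[4,5], I[5,5].
μ_θ-semistable layers: μ^(1)=19; μ^(2)=9; μ^(3)=7; μ^(4)=-5; μ^(5)=-11

((0, 0, 0, 1, 0); (0, 0, 1, 1, 1); (0, 0, 0, 1, 1); (0, 0, 0, 0, 1); (3, 2, 0, 0, 0))


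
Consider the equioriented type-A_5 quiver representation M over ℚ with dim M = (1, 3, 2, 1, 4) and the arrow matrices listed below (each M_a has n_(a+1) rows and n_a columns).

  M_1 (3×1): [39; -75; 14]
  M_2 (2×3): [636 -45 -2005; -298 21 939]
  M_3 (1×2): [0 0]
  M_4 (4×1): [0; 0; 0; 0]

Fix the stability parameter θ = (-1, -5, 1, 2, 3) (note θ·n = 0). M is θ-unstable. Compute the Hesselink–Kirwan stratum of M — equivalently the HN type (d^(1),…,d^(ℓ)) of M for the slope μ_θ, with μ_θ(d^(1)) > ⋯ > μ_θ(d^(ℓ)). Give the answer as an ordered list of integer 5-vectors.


Barcode: M ≅ I[1,3], I[2,2], I[2,3], I[4,4], I[5,5]^4. HN layers by μ_θ (5 steps, strictly decreasing):
  μ^(1)=3; μ^(2)=2; μ^(3)=1; μ^(4)=-3; μ^(5)=-5

((0, 0, 0, 0, 4); (0, 0, 0, 1, 0); (0, 0, 2, 0, 0); (1, 1, 0, 0, 0); (0, 2, 0, 0, 0))


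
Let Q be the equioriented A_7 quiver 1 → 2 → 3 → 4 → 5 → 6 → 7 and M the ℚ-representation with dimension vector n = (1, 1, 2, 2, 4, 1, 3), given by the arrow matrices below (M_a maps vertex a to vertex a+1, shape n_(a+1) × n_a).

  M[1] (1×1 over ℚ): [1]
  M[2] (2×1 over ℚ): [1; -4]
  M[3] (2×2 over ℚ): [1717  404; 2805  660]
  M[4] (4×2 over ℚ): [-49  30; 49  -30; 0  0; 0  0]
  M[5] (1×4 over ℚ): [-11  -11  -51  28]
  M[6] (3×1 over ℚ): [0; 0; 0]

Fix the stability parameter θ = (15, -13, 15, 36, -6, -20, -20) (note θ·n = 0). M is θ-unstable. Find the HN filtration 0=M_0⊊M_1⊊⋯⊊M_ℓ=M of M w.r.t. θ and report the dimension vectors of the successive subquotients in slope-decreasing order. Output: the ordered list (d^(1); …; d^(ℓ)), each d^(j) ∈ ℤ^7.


Barcode: M ≅ I[1,5], I[3,3], I[4,4], I[5,5]^2, I[5,6], I[7,7]^3. HN layers by μ_θ (6 steps, strictly decreasing):
  μ^(1)=36; μ^(2)=15; μ^(3)=1; μ^(4)=-6; μ^(5)=-13; μ^(6)=-20

((0, 0, 0, 1, 0, 0, 0); (0, 0, 2, 1, 1, 0, 0); (1, 1, 0, 0, 0, 0, 0); (0, 0, 0, 0, 2, 0, 0); (0, 0, 0, 0, 1, 1, 0); (0, 0, 0, 0, 0, 0, 3))


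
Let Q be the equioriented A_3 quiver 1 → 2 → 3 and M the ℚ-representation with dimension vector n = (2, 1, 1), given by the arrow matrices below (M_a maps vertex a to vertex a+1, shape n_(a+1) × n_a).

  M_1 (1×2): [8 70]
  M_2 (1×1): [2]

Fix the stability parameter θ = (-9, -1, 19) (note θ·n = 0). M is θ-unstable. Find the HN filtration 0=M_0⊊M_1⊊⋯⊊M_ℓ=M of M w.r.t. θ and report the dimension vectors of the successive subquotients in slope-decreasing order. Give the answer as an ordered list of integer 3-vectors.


Barcode: M ≅ I[1,1], I[1,3]. HN layers by μ_θ (3 steps, strictly decreasing):
  μ^(1)=19; μ^(2)=-1; μ^(3)=-9

((0, 0, 1); (0, 1, 0); (2, 0, 0))


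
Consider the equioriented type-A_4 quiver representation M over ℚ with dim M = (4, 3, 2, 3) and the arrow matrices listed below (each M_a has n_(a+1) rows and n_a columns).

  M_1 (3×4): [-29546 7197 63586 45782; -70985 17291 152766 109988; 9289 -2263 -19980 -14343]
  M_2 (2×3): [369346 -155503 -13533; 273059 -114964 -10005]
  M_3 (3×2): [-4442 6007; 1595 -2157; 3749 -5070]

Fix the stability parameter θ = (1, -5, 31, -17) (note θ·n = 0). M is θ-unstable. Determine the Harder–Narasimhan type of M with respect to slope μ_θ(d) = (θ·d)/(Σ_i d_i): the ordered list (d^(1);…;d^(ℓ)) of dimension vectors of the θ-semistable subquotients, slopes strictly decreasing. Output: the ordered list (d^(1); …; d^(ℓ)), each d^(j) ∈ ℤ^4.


Interval decomposition of M: I[1,1], I[1,2], I[1,4]^2, I[4,4].
HN type (ℓ=4): μ^(1)=7; μ^(2)=1; μ^(3)=-2; μ^(4)=-17

((0, 0, 2, 2); (1, 0, 0, 0); (3, 3, 0, 0); (0, 0, 0, 1))


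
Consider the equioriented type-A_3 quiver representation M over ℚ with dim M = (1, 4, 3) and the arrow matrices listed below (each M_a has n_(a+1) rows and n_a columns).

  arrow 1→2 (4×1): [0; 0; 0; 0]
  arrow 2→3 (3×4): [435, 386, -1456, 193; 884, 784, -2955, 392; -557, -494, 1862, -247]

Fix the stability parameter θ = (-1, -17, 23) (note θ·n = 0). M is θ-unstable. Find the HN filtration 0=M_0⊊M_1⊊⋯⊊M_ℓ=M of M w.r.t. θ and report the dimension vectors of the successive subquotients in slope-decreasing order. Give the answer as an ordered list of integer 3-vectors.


Interval decomposition of M: I[1,1], I[2,2]^2, I[2,3]^2, I[3,3].
HN type (ℓ=3): μ^(1)=23; μ^(2)=-1; μ^(3)=-17

((0, 0, 3); (1, 0, 0); (0, 4, 0))


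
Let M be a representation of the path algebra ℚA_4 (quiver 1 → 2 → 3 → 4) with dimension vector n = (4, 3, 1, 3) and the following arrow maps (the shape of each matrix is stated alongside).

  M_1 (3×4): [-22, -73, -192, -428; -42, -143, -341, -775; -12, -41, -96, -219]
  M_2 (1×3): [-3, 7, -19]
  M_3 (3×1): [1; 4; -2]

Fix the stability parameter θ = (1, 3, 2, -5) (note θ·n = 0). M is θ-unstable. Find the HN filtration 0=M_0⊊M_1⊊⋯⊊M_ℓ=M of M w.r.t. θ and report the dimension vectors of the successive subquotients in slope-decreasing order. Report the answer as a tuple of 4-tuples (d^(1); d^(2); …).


Interval decomposition of M: I[1,1], I[1,2]^2, I[1,4], I[4,4]^2.
HN type (ℓ=4): μ^(1)=3; μ^(2)=1; μ^(3)=1/4; μ^(4)=-5

((0, 2, 0, 0); (3, 0, 0, 0); (1, 1, 1, 1); (0, 0, 0, 2))


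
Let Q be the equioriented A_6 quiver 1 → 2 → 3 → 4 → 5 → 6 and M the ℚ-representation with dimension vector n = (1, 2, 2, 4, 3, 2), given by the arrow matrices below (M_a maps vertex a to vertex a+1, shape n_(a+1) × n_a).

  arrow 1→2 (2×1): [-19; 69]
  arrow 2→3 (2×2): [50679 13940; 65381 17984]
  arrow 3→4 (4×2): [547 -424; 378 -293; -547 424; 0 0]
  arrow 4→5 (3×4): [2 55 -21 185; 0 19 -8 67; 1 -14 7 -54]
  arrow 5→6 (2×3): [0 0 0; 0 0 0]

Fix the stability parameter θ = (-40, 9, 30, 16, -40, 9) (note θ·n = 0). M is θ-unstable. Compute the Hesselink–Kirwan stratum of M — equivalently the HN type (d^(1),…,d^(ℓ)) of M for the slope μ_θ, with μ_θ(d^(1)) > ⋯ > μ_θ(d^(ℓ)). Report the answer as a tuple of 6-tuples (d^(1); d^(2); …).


Interval decomposition of M: I[1,5], I[2,5], I[4,4], I[4,5], I[6,6]^2.
HN type (ℓ=5): μ^(1)=16; μ^(2)=9; μ^(3)=15/4; μ^(4)=-12; μ^(5)=-40

((0, 0, 0, 1, 0, 0); (0, 0, 0, 0, 0, 2); (0, 2, 2, 2, 2, 0); (0, 0, 0, 1, 1, 0); (1, 0, 0, 0, 0, 0))


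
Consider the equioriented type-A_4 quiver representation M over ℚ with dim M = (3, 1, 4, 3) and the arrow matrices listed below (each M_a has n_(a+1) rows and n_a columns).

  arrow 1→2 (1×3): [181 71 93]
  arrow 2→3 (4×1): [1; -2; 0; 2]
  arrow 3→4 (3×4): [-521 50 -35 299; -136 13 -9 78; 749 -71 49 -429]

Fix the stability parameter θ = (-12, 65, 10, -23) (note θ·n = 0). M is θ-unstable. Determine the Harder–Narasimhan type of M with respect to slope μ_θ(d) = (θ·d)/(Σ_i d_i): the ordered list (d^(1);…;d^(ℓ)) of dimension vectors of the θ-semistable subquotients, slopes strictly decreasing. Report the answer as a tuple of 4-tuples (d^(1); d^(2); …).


Barcode: M ≅ I[1,1]^2, I[1,4], I[3,3], I[3,4]^2. HN layers by μ_θ (4 steps, strictly decreasing):
  μ^(1)=52/3; μ^(2)=10; μ^(3)=-13/2; μ^(4)=-12

((0, 1, 1, 1); (0, 0, 1, 0); (0, 0, 2, 2); (3, 0, 0, 0))


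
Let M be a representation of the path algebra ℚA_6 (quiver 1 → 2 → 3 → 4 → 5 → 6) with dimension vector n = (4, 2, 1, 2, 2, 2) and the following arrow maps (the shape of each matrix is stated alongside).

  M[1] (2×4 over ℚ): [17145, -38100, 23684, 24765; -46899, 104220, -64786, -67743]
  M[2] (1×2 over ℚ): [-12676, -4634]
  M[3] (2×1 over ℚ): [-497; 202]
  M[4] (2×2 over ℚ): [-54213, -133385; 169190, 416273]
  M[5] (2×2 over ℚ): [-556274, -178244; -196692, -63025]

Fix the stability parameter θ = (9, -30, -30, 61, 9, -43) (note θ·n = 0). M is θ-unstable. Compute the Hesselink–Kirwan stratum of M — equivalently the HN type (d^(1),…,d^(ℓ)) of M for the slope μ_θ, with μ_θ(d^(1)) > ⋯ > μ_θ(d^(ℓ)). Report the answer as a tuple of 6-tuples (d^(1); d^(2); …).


Via rank(M_{q-1}∘⋯∘M_p): M ≅ I[1,1]^2, I[1,2], I[1,6], I[4,6].
μ_θ-semistable layers: μ^(1)=9; μ^(2)=-21/2; μ^(3)=-17

((2, 0, 0, 2, 2, 2); (1, 1, 0, 0, 0, 0); (1, 1, 1, 0, 0, 0))


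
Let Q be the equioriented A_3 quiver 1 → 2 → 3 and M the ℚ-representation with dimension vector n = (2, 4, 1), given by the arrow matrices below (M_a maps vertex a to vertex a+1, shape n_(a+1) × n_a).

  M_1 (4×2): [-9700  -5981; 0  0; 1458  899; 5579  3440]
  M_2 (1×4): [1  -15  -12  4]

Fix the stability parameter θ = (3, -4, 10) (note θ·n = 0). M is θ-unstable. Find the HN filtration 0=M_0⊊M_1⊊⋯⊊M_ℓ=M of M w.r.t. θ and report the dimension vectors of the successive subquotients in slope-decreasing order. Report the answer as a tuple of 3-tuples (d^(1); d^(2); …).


Barcode: M ≅ I[1,2], I[1,3], I[2,2]^2. HN layers by μ_θ (3 steps, strictly decreasing):
  μ^(1)=10; μ^(2)=-1/2; μ^(3)=-4

((0, 0, 1); (2, 2, 0); (0, 2, 0))


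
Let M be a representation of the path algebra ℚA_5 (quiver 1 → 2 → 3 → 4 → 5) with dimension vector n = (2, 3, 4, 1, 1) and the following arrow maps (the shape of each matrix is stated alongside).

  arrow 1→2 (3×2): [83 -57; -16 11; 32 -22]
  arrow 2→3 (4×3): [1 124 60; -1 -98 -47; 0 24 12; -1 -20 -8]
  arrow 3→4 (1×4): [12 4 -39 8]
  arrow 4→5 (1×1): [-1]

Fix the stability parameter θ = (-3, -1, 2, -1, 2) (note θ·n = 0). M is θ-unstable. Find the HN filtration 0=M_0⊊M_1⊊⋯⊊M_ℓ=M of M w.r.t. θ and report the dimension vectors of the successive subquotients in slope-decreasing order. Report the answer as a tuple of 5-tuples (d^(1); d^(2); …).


Via rank(M_{q-1}∘⋯∘M_p): M ≅ I[1,2], I[1,3], I[2,3], I[3,3], I[3,5].
μ_θ-semistable layers: μ^(1)=2; μ^(2)=1/2; μ^(3)=-1; μ^(4)=-3

((0, 0, 3, 0, 1); (0, 0, 1, 1, 0); (0, 3, 0, 0, 0); (2, 0, 0, 0, 0))


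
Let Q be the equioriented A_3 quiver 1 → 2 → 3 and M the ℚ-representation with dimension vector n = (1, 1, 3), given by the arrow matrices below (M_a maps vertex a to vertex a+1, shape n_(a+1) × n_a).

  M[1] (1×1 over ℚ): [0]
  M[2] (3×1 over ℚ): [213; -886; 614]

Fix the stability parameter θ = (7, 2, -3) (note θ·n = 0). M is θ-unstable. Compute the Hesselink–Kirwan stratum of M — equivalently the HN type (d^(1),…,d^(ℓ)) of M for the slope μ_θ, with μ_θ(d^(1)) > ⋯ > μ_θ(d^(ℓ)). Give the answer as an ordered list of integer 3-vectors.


Via rank(M_{q-1}∘⋯∘M_p): M ≅ I[1,1], I[2,3], I[3,3]^2.
μ_θ-semistable layers: μ^(1)=7; μ^(2)=-1/2; μ^(3)=-3

((1, 0, 0); (0, 1, 1); (0, 0, 2))


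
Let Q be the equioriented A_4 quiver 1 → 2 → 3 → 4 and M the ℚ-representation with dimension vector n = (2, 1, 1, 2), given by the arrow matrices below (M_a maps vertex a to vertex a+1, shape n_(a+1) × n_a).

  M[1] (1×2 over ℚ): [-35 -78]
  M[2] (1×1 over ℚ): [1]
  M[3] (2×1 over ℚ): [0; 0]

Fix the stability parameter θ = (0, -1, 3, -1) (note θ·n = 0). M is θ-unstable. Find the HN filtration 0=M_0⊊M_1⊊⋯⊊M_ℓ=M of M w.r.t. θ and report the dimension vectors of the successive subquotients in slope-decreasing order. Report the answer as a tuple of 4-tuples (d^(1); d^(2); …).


Interval decomposition of M: I[1,1], I[1,3], I[4,4]^2.
HN type (ℓ=4): μ^(1)=3; μ^(2)=0; μ^(3)=-1/2; μ^(4)=-1

((0, 0, 1, 0); (1, 0, 0, 0); (1, 1, 0, 0); (0, 0, 0, 2))


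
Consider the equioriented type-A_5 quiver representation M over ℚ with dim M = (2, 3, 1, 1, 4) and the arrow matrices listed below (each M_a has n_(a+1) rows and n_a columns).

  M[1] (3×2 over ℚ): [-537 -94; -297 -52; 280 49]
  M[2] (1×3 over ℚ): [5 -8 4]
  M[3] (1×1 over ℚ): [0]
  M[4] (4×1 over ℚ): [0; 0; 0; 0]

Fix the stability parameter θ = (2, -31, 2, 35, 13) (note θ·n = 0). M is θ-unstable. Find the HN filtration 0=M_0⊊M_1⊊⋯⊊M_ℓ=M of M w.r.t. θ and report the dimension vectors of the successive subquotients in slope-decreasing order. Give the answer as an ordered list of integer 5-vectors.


Barcode: M ≅ I[1,2], I[1,3], I[2,2], I[4,4], I[5,5]^4. HN layers by μ_θ (5 steps, strictly decreasing):
  μ^(1)=35; μ^(2)=13; μ^(3)=2; μ^(4)=-29/2; μ^(5)=-31

((0, 0, 0, 1, 0); (0, 0, 0, 0, 4); (0, 0, 1, 0, 0); (2, 2, 0, 0, 0); (0, 1, 0, 0, 0))


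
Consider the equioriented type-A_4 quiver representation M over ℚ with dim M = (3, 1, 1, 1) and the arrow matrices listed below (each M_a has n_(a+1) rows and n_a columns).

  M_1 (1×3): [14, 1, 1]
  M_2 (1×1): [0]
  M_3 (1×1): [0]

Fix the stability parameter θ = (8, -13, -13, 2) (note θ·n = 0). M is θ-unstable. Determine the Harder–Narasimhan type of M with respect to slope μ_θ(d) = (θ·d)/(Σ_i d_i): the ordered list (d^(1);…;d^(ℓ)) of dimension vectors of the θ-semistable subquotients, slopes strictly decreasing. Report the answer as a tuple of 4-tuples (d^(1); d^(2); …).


Interval decomposition of M: I[1,1]^2, I[1,2], I[3,3], I[4,4].
HN type (ℓ=4): μ^(1)=8; μ^(2)=2; μ^(3)=-5/2; μ^(4)=-13

((2, 0, 0, 0); (0, 0, 0, 1); (1, 1, 0, 0); (0, 0, 1, 0))


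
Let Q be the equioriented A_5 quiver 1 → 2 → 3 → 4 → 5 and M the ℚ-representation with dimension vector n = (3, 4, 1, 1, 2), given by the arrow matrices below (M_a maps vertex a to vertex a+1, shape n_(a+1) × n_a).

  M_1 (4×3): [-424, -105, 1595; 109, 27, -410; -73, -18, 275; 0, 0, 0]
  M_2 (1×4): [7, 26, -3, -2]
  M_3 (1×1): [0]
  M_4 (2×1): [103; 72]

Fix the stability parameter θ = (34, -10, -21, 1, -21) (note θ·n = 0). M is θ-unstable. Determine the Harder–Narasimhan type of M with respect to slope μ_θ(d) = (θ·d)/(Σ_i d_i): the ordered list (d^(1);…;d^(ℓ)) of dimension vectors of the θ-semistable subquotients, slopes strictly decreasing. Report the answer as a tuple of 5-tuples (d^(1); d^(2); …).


Barcode: M ≅ I[1,1], I[1,2], I[1,3], I[2,2]^2, I[4,5], I[5,5]. HN layers by μ_θ (5 steps, strictly decreasing):
  μ^(1)=34; μ^(2)=12; μ^(3)=1; μ^(4)=-10; μ^(5)=-21

((1, 0, 0, 0, 0); (1, 1, 0, 0, 0); (1, 1, 1, 0, 0); (0, 2, 0, 1, 1); (0, 0, 0, 0, 1))


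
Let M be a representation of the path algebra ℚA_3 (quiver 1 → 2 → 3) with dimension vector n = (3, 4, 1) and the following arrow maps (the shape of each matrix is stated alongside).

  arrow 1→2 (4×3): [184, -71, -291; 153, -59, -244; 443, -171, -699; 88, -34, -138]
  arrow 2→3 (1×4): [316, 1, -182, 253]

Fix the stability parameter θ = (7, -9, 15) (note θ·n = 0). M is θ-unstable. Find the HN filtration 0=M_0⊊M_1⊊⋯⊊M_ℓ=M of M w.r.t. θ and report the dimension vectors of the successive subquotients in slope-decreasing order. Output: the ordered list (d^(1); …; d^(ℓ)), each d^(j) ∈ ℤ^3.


Interval decomposition of M: I[1,2]^2, I[1,3], I[2,2].
HN type (ℓ=3): μ^(1)=15; μ^(2)=-1; μ^(3)=-9

((0, 0, 1); (3, 3, 0); (0, 1, 0))


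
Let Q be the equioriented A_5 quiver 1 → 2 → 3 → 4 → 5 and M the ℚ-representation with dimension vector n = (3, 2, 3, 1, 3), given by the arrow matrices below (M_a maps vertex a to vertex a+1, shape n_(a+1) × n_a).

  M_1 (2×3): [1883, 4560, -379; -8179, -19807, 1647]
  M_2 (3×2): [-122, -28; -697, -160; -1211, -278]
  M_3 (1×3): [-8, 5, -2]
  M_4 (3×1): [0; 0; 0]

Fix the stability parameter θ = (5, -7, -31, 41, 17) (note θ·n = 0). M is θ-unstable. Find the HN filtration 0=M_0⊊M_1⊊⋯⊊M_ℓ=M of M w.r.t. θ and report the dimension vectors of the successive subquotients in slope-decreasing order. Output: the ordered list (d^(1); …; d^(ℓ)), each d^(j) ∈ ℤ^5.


Via rank(M_{q-1}∘⋯∘M_p): M ≅ I[1,1], I[1,3], I[1,4], I[3,3], I[5,5]^3.
μ_θ-semistable layers: μ^(1)=41; μ^(2)=17; μ^(3)=5; μ^(4)=-11; μ^(5)=-31

((0, 0, 0, 1, 0); (0, 0, 0, 0, 3); (1, 0, 0, 0, 0); (2, 2, 2, 0, 0); (0, 0, 1, 0, 0))


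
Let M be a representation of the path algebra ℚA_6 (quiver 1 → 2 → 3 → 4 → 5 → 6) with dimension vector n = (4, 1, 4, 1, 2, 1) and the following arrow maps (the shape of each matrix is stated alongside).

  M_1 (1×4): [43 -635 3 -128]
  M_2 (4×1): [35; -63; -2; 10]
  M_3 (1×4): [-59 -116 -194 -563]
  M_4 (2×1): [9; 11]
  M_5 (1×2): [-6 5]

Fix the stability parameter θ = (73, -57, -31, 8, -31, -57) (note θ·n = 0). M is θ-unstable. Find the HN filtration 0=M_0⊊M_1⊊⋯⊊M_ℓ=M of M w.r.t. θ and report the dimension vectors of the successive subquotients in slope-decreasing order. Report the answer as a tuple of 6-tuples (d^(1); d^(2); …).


Via rank(M_{q-1}∘⋯∘M_p): M ≅ I[1,1]^3, I[1,6], I[3,3]^3, I[5,5].
μ_θ-semistable layers: μ^(1)=73; μ^(2)=-95/6; μ^(3)=-31

((3, 0, 0, 0, 0, 0); (1, 1, 1, 1, 1, 1); (0, 0, 3, 0, 1, 0))


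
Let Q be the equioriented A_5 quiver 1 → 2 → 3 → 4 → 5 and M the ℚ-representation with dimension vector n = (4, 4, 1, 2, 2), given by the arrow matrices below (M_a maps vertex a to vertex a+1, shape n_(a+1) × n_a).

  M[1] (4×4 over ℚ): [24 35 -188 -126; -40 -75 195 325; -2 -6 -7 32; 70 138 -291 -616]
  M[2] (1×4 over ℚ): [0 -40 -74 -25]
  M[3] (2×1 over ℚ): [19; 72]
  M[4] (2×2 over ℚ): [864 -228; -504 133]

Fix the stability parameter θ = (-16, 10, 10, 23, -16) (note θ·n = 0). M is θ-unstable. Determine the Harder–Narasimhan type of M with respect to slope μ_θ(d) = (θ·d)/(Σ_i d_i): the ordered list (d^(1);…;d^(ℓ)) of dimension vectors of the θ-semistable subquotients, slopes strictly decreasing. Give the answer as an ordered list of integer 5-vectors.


Via rank(M_{q-1}∘⋯∘M_p): M ≅ I[1,1], I[1,2]^2, I[1,4], I[2,2], I[4,5], I[5,5].
μ_θ-semistable layers: μ^(1)=23; μ^(2)=10; μ^(3)=7/2; μ^(4)=-16

((0, 0, 0, 1, 0); (0, 4, 1, 0, 0); (0, 0, 0, 1, 1); (4, 0, 0, 0, 1))


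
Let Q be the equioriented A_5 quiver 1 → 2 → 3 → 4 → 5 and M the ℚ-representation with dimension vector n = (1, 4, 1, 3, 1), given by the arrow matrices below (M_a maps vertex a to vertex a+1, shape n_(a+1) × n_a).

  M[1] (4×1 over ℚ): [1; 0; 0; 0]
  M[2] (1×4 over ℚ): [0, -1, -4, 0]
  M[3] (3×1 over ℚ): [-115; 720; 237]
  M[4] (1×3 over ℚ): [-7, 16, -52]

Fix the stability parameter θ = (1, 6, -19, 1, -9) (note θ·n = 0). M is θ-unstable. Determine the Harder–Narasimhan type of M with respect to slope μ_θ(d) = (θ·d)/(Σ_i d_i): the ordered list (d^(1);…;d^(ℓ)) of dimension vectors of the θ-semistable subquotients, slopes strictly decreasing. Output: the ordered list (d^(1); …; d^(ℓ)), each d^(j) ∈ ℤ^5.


Via rank(M_{q-1}∘⋯∘M_p): M ≅ I[1,2], I[2,2]^2, I[2,5], I[4,4]^2.
μ_θ-semistable layers: μ^(1)=6; μ^(2)=1; μ^(3)=-4; μ^(4)=-13/2

((0, 3, 0, 0, 0); (1, 0, 0, 2, 0); (0, 0, 0, 1, 1); (0, 1, 1, 0, 0))


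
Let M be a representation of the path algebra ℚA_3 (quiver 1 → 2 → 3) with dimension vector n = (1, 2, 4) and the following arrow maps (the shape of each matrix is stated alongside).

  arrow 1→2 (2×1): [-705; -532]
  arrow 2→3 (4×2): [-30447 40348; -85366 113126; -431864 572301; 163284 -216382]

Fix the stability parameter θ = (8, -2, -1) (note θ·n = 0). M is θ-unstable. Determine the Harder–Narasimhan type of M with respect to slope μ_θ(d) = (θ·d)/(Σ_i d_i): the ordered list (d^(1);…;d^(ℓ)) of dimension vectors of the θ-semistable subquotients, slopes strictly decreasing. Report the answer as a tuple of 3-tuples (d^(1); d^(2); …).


Via rank(M_{q-1}∘⋯∘M_p): M ≅ I[1,3], I[2,3], I[3,3]^2.
μ_θ-semistable layers: μ^(1)=5/3; μ^(2)=-1; μ^(3)=-2

((1, 1, 1); (0, 0, 3); (0, 1, 0))


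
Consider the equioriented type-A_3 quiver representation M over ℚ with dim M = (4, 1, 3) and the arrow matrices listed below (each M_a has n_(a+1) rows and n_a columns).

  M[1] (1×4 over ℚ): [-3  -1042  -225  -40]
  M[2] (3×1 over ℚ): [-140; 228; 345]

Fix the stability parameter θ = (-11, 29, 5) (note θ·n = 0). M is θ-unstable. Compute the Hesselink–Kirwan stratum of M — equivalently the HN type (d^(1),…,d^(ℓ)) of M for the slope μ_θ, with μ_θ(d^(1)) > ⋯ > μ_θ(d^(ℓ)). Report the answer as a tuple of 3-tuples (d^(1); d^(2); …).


Barcode: M ≅ I[1,1]^3, I[1,3], I[3,3]^2. HN layers by μ_θ (3 steps, strictly decreasing):
  μ^(1)=17; μ^(2)=5; μ^(3)=-11

((0, 1, 1); (0, 0, 2); (4, 0, 0))


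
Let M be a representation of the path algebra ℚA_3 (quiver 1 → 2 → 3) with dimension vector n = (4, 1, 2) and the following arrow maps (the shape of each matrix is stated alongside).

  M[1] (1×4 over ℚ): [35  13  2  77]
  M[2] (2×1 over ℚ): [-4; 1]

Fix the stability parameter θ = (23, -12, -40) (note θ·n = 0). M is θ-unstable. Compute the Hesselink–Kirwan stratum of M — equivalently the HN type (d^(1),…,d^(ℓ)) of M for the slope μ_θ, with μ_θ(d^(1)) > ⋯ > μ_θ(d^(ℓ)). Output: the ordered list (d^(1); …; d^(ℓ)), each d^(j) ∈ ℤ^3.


Interval decomposition of M: I[1,1]^3, I[1,3], I[3,3].
HN type (ℓ=3): μ^(1)=23; μ^(2)=-29/3; μ^(3)=-40

((3, 0, 0); (1, 1, 1); (0, 0, 1))


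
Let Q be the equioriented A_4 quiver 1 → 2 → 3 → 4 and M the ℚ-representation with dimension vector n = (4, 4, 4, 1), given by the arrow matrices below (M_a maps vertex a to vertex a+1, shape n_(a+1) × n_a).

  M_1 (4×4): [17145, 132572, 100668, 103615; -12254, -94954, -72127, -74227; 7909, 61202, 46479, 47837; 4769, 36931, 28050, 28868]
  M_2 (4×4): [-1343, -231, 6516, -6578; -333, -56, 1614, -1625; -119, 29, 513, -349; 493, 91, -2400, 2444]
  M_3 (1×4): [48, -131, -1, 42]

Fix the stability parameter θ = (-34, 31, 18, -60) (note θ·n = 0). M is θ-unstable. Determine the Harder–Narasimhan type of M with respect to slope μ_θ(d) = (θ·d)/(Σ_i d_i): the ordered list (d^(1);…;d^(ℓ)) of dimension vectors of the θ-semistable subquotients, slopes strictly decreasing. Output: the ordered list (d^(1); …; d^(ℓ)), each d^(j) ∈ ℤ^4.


Interval decomposition of M: I[1,2], I[1,3]^2, I[1,4], I[3,3].
HN type (ℓ=5): μ^(1)=31; μ^(2)=49/2; μ^(3)=18; μ^(4)=-11/3; μ^(5)=-34

((0, 1, 0, 0); (0, 2, 2, 0); (0, 0, 1, 0); (0, 1, 1, 1); (4, 0, 0, 0))
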